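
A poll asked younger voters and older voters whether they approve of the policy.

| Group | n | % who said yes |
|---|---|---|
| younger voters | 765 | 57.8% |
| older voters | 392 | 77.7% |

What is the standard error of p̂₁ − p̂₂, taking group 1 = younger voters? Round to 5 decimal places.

0.02758

Each SE is √(p̂(1−p̂)/n): √(0.5780·0.4220/765) = 0.01786 and √(0.7770·0.2230/392) = 0.02102.
SE(p̂₁ − p̂₂) = √(SE₁² + SE₂²) = √(0.0003189796 + 0.0004418404) = 0.02758, since the two samples are independent.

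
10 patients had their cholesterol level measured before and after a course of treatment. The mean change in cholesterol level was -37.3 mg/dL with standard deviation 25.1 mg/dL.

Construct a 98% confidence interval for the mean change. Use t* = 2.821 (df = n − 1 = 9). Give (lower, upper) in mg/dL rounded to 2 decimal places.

Paired design: SE = s_d/√n = 25.1/√10 = 7.9373.
t* = 2.821; margin of error = 2.821 × 7.9373 = 22.3911.
-37.3 ± 22.3911 → (-59.69, -14.91).

(-59.69, -14.91)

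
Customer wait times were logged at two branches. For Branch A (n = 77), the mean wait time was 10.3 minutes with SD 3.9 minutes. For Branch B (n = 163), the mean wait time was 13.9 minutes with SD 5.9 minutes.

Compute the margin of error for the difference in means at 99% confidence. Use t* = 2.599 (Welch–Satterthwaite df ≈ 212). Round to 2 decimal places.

1.67

SE₁ = s₁/√n₁ = 3.9/√77 = 0.4444; SE₂ = 5.9/√163 = 0.4621.
Independent samples, unequal variances: SE_diff = √(SE₁² + SE₂²) = √(0.19749136 + 0.21353641) = 0.6411.
t* = 2.599, so margin of error = 2.599 × 0.6411 = 1.6662.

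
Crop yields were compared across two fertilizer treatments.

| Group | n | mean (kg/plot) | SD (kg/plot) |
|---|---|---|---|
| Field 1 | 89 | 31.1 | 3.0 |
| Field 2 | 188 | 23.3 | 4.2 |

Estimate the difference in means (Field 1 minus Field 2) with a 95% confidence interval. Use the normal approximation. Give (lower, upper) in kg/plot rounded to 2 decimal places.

(6.93, 8.67)

Per-group SEs: s₁/√n₁ = 3.0/√89 = 0.3180, s₂/√n₂ = 4.2/√188 = 0.3063.
Unpooled SE of the difference: √(0.101124 + 0.09381969) = 0.4415.
Margin of error = z* · SE = 1.960 × 0.4415 = 0.8653.
x̄₁ − x̄₂ = 31.1 − 23.3 = 7.8000.
CI: 7.8000 ± 0.8653 = (6.93, 8.67).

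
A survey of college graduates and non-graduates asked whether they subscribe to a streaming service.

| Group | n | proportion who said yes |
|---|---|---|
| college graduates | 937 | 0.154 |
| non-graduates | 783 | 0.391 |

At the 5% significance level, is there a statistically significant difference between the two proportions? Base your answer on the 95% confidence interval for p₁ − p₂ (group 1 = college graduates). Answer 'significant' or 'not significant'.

significant

The two standard errors are √(0.1540×0.8460/937) = 0.01179 and √(0.3910×0.6090/783) = 0.01744.
Because the samples are independent, SE_diff = √(0.01179² + 0.01744²) = 0.02105.
Using z* = 1.960 for 95%, ME = 1.960 × 0.02105 = 0.04126.
p̂₁ − p̂₂ = -0.2370; interval -0.2370 ± 0.04126 gives (-0.27826, -0.19574).
The interval (-0.27826, -0.19574) does not contain 0, so the difference is significant.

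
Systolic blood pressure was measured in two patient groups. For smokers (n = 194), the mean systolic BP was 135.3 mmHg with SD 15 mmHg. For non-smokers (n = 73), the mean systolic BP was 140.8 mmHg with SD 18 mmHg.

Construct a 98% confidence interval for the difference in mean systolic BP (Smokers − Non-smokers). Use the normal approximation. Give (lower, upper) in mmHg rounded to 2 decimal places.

SE₁ = s₁/√n₁ = 15/√194 = 1.0769; SE₂ = 18/√73 = 2.1067.
Independent samples, unequal variances: SE_diff = √(SE₁² + SE₂²) = √(1.15971361 + 4.43818489) = 2.3660.
z* = 2.326, so margin of error = 2.326 × 2.3660 = 5.5033.
Difference in means = 135.3 − 140.8 = -5.5000.
-5.5000 ± 5.5033 → (-11.00, 0.00).

(-11.00, 0.00)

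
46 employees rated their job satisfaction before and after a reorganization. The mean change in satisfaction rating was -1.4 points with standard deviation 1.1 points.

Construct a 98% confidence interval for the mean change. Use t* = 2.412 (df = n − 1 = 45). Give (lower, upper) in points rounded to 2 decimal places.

This is a matched-pairs design, so SE = s_d/√n = 1.1/√46 = 0.1622.
Margin = 2.412 × 0.1622 = 0.3912; the interval is -1.4 ± 0.3912 = (-1.79, -1.01).

(-1.79, -1.01)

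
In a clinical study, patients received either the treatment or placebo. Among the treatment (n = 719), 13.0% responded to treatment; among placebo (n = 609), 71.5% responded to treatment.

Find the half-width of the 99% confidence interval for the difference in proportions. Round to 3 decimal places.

SE₁ = √(p̂₁(1−p̂₁)/n₁) = √(0.1300·0.8700/719) = 0.01254; SE₂ = √(0.7150·0.2850/609) = 0.01829.
Independent samples: SE of the difference = √(SE₁² + SE₂²) = √(0.0001572516 + 0.0003345241) = 0.02218.
z* for 99% confidence is 2.576, so the margin of error is 2.576 × 0.02218 = 0.05714.

0.057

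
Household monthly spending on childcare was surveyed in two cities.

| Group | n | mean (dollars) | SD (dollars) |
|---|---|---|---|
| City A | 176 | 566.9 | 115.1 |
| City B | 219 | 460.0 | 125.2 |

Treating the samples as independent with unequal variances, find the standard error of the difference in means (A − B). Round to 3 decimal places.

12.118

Standard errors of each mean: 115.1/√176 = 8.6760 and 125.2/√219 = 8.4602.
SE(x̄₁ − x̄₂) = √(8.6760² + 8.4602²) = 12.1181 for independent samples with unequal variances.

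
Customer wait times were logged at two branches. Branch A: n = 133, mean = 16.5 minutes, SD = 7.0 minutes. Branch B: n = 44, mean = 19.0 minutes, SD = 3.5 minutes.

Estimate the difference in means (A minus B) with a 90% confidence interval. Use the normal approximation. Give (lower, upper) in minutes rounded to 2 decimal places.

(-3.82, -1.18)

SE₁ = s₁/√n₁ = 7.0/√133 = 0.6070; SE₂ = 3.5/√44 = 0.5276.
Independent samples, unequal variances: SE_diff = √(SE₁² + SE₂²) = √(0.368449 + 0.27836176) = 0.8042.
z* = 1.645, so margin of error = 1.645 × 0.8042 = 1.3229.
Difference in means = 16.5 − 19.0 = -2.5000.
-2.5000 ± 1.3229 → (-3.82, -1.18).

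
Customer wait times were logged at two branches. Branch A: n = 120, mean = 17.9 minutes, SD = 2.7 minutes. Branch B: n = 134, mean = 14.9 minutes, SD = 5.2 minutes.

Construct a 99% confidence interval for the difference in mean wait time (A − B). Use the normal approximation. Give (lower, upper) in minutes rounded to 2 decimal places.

SE₁ = s₁/√n₁ = 2.7/√120 = 0.2465; SE₂ = 5.2/√134 = 0.4492.
Independent samples, unequal variances: SE_diff = √(SE₁² + SE₂²) = √(0.06076225 + 0.20178064) = 0.5124.
z* = 2.576, so margin of error = 2.576 × 0.5124 = 1.3199.
Difference in means = 17.9 − 14.9 = 3.0000.
3.0000 ± 1.3199 → (1.68, 4.32).

(1.68, 4.32)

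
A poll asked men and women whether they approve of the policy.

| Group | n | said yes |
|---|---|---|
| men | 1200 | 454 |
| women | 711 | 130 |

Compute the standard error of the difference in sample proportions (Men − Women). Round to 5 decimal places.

p̂₁ = 454/1200 = 0.3783 and p̂₂ = 130/711 = 0.1828.
SE₁ = √(p̂₁(1−p̂₁)/n₁) = √(0.3783·0.6217/1200) = 0.01400; SE₂ = √(0.1828·0.8172/711) = 0.01449.
Independent samples: SE of the difference = √(SE₁² + SE₂²) = √(0.000196 + 0.0002099601) = 0.02015.

0.02015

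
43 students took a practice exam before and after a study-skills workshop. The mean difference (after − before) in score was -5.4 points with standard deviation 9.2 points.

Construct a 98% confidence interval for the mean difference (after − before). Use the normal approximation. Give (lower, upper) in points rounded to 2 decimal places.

(-8.66, -2.14)

Paired design: SE = s_d/√n = 9.2/√43 = 1.4030.
z* = 2.326; margin of error = 2.326 × 1.4030 = 3.2634.
-5.4 ± 3.2634 → (-8.66, -2.14).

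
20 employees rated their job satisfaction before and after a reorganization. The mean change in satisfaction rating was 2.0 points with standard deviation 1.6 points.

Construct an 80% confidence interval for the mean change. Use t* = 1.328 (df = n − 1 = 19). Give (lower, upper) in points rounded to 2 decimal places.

Paired design: SE = s_d/√n = 1.6/√20 = 0.3578.
t* = 1.328; margin of error = 1.328 × 0.3578 = 0.4752.
2.0 ± 0.4752 → (1.52, 2.48).

(1.52, 2.48)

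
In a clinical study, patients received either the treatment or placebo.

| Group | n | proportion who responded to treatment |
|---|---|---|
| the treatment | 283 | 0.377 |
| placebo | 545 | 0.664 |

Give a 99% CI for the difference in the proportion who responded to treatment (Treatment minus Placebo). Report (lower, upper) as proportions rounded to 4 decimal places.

(-0.3777, -0.1963)

The two standard errors are √(0.3770×0.6230/283) = 0.02881 and √(0.6640×0.3360/545) = 0.02023.
Because the samples are independent, SE_diff = √(0.02881² + 0.02023²) = 0.03520.
Using z* = 2.576 for 99%, ME = 2.576 × 0.03520 = 0.09068.
p̂₁ − p̂₂ = -0.2870; interval -0.2870 ± 0.09068 gives (-0.3777, -0.1963).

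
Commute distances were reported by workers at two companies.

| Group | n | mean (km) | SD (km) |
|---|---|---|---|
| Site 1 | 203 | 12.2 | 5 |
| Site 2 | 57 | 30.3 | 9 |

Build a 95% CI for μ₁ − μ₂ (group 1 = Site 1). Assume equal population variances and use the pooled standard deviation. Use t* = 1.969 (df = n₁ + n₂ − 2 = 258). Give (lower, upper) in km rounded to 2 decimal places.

s_p = √[((n₁−1)s₁² + (n₂−1)s₂²)/(n₁+n₂−2)] = √[(202·5² + 56·9²)/258] = 6.0955.
SE = 6.0955·√(1/203 + 1/57) = 0.9137.
With t* = 1.969, margin = 1.969 × 0.9137 = 1.7991.
x̄₁ − x̄₂ = 12.2 − 30.3 = -18.1000; interval -18.1000 ± 1.7991 = (-19.90, -16.30).

(-19.90, -16.30)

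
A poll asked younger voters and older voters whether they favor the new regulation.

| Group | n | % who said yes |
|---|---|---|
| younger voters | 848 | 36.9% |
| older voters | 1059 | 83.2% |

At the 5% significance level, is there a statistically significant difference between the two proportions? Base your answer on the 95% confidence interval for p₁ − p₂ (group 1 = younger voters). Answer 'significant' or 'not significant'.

The two standard errors are √(0.3690×0.6310/848) = 0.01657 and √(0.8320×0.1680/1059) = 0.01149.
Because the samples are independent, SE_diff = √(0.01657² + 0.01149²) = 0.02016.
Using z* = 1.960 for 95%, ME = 1.960 × 0.02016 = 0.03951.
p̂₁ − p̂₂ = -0.4630; interval -0.4630 ± 0.03951 gives (-0.50251, -0.42349).
The interval (-0.50251, -0.42349) does not contain 0, so the difference is significant.

significant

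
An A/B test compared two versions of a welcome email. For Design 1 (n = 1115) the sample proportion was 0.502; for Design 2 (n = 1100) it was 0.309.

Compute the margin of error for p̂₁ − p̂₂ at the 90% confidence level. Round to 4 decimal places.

SE₁ = √(p̂₁(1−p̂₁)/n₁) = √(0.5020·0.4980/1115) = 0.01497; SE₂ = √(0.3090·0.6910/1100) = 0.01393.
Independent samples: SE of the difference = √(SE₁² + SE₂²) = √(0.0002241009 + 0.0001940449) = 0.02045.
z* for 90% confidence is 1.645, so the margin of error is 1.645 × 0.02045 = 0.03364.

0.0336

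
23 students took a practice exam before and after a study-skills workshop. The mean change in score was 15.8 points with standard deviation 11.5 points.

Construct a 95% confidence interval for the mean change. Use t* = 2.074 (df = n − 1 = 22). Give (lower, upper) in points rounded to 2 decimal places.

Paired design: SE = s_d/√n = 11.5/√23 = 2.3979.
t* = 2.074; margin of error = 2.074 × 2.3979 = 4.9732.
15.8 ± 4.9732 → (10.83, 20.77).

(10.83, 20.77)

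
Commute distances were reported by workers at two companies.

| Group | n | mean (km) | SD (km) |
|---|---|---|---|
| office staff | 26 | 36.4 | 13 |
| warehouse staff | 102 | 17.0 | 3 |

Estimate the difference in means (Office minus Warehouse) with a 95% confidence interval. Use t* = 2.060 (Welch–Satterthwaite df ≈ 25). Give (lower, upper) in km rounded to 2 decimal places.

Standard errors of each mean: 13/√26 = 2.5495 and 3/√102 = 0.2970.
SE(x̄₁ − x̄₂) = √(2.5495² + 0.2970²) = 2.5667 for independent samples with unequal variances.
With t* = 2.060, the margin is 2.060 × 2.5667 = 5.2874.
x̄₁ − x̄₂ = 36.4 − 17.0 = 19.4000; the interval is 19.4000 ± 5.2874 = (14.11, 24.69).

(14.11, 24.69)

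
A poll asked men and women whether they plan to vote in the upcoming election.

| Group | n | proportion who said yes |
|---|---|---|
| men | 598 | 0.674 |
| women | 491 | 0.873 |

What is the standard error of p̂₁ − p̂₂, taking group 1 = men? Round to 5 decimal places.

0.02436

The two standard errors are √(0.6740×0.3260/598) = 0.01917 and √(0.8730×0.1270/491) = 0.01503.
Because the samples are independent, SE_diff = √(0.01917² + 0.01503²) = 0.02436.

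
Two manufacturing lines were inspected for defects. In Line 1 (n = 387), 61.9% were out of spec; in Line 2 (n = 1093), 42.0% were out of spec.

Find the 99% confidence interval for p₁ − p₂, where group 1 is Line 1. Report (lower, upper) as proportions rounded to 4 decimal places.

The two standard errors are √(0.6190×0.3810/387) = 0.02469 and √(0.4200×0.5800/1093) = 0.01493.
Because the samples are independent, SE_diff = √(0.02469² + 0.01493²) = 0.02885.
Using z* = 2.576 for 99%, ME = 2.576 × 0.02885 = 0.07432.
p̂₁ − p̂₂ = 0.1990; interval 0.1990 ± 0.07432 gives (0.1247, 0.2733).

(0.1247, 0.2733)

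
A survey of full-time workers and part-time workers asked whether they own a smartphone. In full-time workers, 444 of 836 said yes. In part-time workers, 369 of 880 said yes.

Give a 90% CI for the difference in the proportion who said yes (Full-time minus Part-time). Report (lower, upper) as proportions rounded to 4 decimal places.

(0.0724, 0.1512)

First, p̂₁ = 444/836 = 0.5311; p̂₂ = 369/880 = 0.4193.
The two standard errors are √(0.5311×0.4689/836) = 0.01726 and √(0.4193×0.5807/880) = 0.01663.
Because the samples are independent, SE_diff = √(0.01726² + 0.01663²) = 0.02397.
Using z* = 1.645 for 90%, ME = 1.645 × 0.02397 = 0.03943.
p̂₁ − p̂₂ = 0.1118; interval 0.1118 ± 0.03943 gives (0.0724, 0.1512).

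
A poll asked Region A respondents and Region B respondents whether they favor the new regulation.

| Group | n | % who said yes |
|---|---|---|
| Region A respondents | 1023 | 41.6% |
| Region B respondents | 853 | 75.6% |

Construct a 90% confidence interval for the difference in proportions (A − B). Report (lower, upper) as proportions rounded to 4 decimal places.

(-0.3750, -0.3050)

SE₁ = √(p̂₁(1−p̂₁)/n₁) = √(0.4160·0.5840/1023) = 0.01541; SE₂ = √(0.7560·0.2440/853) = 0.01471.
Independent samples: SE of the difference = √(SE₁² + SE₂²) = √(0.0002374681 + 0.0002163841) = 0.02130.
z* for 90% confidence is 1.645, so the margin of error is 1.645 × 0.02130 = 0.03504.
Point estimate p̂₁ − p̂₂ = 0.4160 − 0.7560 = -0.3400.
-0.3400 ± 0.03504 → (-0.3750, -0.3050).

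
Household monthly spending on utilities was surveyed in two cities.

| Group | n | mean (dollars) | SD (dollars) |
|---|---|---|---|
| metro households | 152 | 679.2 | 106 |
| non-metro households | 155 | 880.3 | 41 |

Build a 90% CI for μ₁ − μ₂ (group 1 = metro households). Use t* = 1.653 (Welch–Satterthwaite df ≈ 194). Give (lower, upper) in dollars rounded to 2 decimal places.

Per-group SEs: s₁/√n₁ = 106/√152 = 8.5977, s₂/√n₂ = 41/√155 = 3.2932.
Unpooled SE of the difference: √(73.92044529 + 10.84516624) = 9.2068.
Margin of error = t* · SE = 1.653 × 9.2068 = 15.2188.
x̄₁ − x̄₂ = 679.2 − 880.3 = -201.1000.
CI: -201.1000 ± 15.2188 = (-216.32, -185.88).

(-216.32, -185.88)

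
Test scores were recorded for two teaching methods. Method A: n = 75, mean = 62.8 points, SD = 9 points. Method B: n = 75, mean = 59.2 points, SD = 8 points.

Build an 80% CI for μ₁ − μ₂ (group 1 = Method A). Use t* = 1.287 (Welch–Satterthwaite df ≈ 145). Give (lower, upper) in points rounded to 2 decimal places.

(1.81, 5.39)

Standard errors of each mean: 9/√75 = 1.0392 and 8/√75 = 0.9238.
SE(x̄₁ − x̄₂) = √(1.0392² + 0.9238²) = 1.3904 for independent samples with unequal variances.
With t* = 1.287, the margin is 1.287 × 1.3904 = 1.7894.
x̄₁ − x̄₂ = 62.8 − 59.2 = 3.6000; the interval is 3.6000 ± 1.7894 = (1.81, 5.39).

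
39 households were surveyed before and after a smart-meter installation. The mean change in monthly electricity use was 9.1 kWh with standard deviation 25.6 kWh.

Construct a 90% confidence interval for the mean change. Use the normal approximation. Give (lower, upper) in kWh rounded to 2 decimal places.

(2.36, 15.84)

This is a matched-pairs design, so SE = s_d/√n = 25.6/√39 = 4.0993.
Margin = 1.645 × 4.0993 = 6.7433; the interval is 9.1 ± 6.7433 = (2.36, 15.84).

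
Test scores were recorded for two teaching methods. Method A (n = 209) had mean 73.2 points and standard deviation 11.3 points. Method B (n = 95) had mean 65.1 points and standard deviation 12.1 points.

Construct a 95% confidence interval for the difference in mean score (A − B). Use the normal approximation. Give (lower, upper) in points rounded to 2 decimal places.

(5.22, 10.98)

Standard errors of each mean: 11.3/√209 = 0.7816 and 12.1/√95 = 1.2414.
SE(x̄₁ − x̄₂) = √(0.7816² + 1.2414²) = 1.4670 for independent samples with unequal variances.
With z* = 1.960, the margin is 1.960 × 1.4670 = 2.8753.
x̄₁ − x̄₂ = 73.2 − 65.1 = 8.1000; the interval is 8.1000 ± 2.8753 = (5.22, 10.98).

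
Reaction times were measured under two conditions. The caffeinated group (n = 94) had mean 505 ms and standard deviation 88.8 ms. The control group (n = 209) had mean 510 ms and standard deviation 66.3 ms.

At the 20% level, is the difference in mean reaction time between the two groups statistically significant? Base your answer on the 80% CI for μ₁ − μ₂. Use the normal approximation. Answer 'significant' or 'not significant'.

not significant

Standard errors of each mean: 88.8/√94 = 9.1590 and 66.3/√209 = 4.5861.
SE(x̄₁ − x̄₂) = √(9.1590² + 4.5861²) = 10.2430 for independent samples with unequal variances.
With z* = 1.282, the margin is 1.282 × 10.2430 = 13.1315.
x̄₁ − x̄₂ = 505 − 510 = -5.0000; the interval is -5.0000 ± 13.1315 = (-18.1315, 8.1315).
The interval (-18.1315, 8.1315) contains 0, so the difference is not significant.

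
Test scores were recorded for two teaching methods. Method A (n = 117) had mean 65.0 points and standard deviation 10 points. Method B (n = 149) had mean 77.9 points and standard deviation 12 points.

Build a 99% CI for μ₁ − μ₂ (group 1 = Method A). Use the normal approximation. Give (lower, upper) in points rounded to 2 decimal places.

Per-group SEs: s₁/√n₁ = 10/√117 = 0.9245, s₂/√n₂ = 12/√149 = 0.9831.
Unpooled SE of the difference: √(0.85470025 + 0.96648561) = 1.3495.
Margin of error = z* · SE = 2.576 × 1.3495 = 3.4763.
x̄₁ − x̄₂ = 65.0 − 77.9 = -12.9000.
CI: -12.9000 ± 3.4763 = (-16.38, -9.42).

(-16.38, -9.42)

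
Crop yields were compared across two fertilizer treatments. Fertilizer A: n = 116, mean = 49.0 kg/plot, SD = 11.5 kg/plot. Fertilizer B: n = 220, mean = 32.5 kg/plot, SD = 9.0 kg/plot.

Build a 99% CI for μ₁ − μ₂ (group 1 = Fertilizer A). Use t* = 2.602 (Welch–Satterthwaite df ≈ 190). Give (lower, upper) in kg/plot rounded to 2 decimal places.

Standard errors of each mean: 11.5/√116 = 1.0677 and 9.0/√220 = 0.6068.
SE(x̄₁ − x̄₂) = √(1.0677² + 0.6068²) = 1.2281 for independent samples with unequal variances.
With t* = 2.602, the margin is 2.602 × 1.2281 = 3.1955.
x̄₁ − x̄₂ = 49.0 − 32.5 = 16.5000; the interval is 16.5000 ± 3.1955 = (13.30, 19.70).

(13.30, 19.70)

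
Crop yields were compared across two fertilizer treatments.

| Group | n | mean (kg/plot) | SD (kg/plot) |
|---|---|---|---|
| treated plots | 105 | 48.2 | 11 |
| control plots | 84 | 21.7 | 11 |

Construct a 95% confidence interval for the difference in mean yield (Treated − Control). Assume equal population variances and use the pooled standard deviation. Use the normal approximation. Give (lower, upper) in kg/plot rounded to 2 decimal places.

(23.34, 29.66)

s_p = √[((n₁−1)s₁² + (n₂−1)s₂²)/(n₁+n₂−2)] = √[(104·11² + 83·11²)/187] = 11.0000.
SE = 11.0000·√(1/105 + 1/84) = 1.6102.
With z* = 1.960, margin = 1.960 × 1.6102 = 3.1560.
x̄₁ − x̄₂ = 48.2 − 21.7 = 26.5000; interval 26.5000 ± 3.1560 = (23.34, 29.66).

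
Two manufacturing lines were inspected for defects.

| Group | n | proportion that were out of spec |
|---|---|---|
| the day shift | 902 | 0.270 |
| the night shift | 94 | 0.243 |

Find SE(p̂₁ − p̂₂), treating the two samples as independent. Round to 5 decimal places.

Each SE is √(p̂(1−p̂)/n): √(0.2700·0.7300/902) = 0.01478 and √(0.2430·0.7570/94) = 0.04424.
SE(p̂₁ − p̂₂) = √(SE₁² + SE₂²) = √(0.0002184484 + 0.0019571776) = 0.04664, since the two samples are independent.

0.04664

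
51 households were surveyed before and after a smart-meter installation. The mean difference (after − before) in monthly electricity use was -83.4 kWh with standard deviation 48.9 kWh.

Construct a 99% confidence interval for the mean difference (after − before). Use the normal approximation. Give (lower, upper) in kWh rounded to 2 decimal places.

(-101.04, -65.76)

Paired design: SE = s_d/√n = 48.9/√51 = 6.8474.
z* = 2.576; margin of error = 2.576 × 6.8474 = 17.6389.
-83.4 ± 17.6389 → (-101.04, -65.76).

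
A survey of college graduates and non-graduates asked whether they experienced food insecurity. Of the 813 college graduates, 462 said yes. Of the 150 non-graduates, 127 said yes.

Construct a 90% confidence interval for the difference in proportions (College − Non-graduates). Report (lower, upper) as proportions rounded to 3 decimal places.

(-0.335, -0.222)

p̂₁ = 462/813 = 0.5683 and p̂₂ = 127/150 = 0.8467.
SE₁ = √(p̂₁(1−p̂₁)/n₁) = √(0.5683·0.4317/813) = 0.01737; SE₂ = √(0.8467·0.1533/150) = 0.02942.
Independent samples: SE of the difference = √(SE₁² + SE₂²) = √(0.0003017169 + 0.0008655364) = 0.03417.
z* for 90% confidence is 1.645, so the margin of error is 1.645 × 0.03417 = 0.05621.
Point estimate p̂₁ − p̂₂ = 0.5683 − 0.8467 = -0.2784.
-0.2784 ± 0.05621 → (-0.335, -0.222).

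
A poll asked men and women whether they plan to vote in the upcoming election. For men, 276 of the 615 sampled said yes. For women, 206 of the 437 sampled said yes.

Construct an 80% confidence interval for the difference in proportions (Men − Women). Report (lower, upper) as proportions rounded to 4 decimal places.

First, p̂₁ = 276/615 = 0.4488; p̂₂ = 206/437 = 0.4714.
The two standard errors are √(0.4488×0.5512/615) = 0.02006 and √(0.4714×0.5286/437) = 0.02388.
Because the samples are independent, SE_diff = √(0.02006² + 0.02388²) = 0.03119.
Using z* = 1.282 for 80%, ME = 1.282 × 0.03119 = 0.03999.
p̂₁ − p̂₂ = -0.0226; interval -0.0226 ± 0.03999 gives (-0.0626, 0.0174).

(-0.0626, 0.0174)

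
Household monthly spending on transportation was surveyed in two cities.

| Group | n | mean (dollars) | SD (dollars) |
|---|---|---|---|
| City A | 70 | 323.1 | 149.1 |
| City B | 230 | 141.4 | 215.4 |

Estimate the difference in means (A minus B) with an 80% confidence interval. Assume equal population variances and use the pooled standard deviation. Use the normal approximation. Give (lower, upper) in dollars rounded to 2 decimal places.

(146.35, 217.05)

Pooled variance s_p² = [69·149.1² + 229·215.4²] / (70+230−2) = 40801.5957, so s_p = 201.9940.
SE_diff = s_p·√(1/n₁ + 1/n₂) = 201.9940·√(1/70 + 1/230) = 27.5731.
z* = 1.282; margin = 1.282 × 27.5731 = 35.3487.
Difference = 323.1 − 141.4 = 181.7000.
181.7000 ± 35.3487 → (146.35, 217.05).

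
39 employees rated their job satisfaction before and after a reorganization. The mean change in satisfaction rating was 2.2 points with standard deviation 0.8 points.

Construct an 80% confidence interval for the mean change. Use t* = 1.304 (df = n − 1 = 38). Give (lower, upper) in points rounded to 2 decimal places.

(2.03, 2.37)

Paired design: SE = s_d/√n = 0.8/√39 = 0.1281.
t* = 1.304; margin of error = 1.304 × 0.1281 = 0.1670.
2.2 ± 0.1670 → (2.03, 2.37).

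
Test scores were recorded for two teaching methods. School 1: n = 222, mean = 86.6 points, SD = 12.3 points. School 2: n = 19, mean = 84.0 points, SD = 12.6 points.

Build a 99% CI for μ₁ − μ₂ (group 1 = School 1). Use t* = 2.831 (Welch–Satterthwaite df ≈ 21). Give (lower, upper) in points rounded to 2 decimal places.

SE₁ = s₁/√n₁ = 12.3/√222 = 0.8255; SE₂ = 12.6/√19 = 2.8906.
Independent samples, unequal variances: SE_diff = √(SE₁² + SE₂²) = √(0.68145025 + 8.35556836) = 3.0062.
t* = 2.831, so margin of error = 2.831 × 3.0062 = 8.5106.
Difference in means = 86.6 − 84.0 = 2.6000.
2.6000 ± 8.5106 → (-5.91, 11.11).

(-5.91, 11.11)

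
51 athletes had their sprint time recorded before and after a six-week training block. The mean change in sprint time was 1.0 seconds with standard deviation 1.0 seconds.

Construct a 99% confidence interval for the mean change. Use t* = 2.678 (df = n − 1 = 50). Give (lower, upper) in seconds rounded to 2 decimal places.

(0.63, 1.37)

Paired design: SE = s_d/√n = 1.0/√51 = 0.1400.
t* = 2.678; margin of error = 2.678 × 0.1400 = 0.3749.
1.0 ± 0.3749 → (0.63, 1.37).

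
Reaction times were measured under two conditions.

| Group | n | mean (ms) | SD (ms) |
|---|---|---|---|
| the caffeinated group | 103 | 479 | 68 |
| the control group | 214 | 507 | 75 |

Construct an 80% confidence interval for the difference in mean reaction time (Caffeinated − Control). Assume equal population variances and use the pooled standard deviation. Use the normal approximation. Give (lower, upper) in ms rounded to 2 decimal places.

(-39.19, -16.81)

Pooled variance s_p² = [102·68² + 213·75²] / (103+214−2) = 5300.8667, so s_p = 72.8071.
SE_diff = s_p·√(1/n₁ + 1/n₂) = 72.8071·√(1/103 + 1/214) = 8.7313.
z* = 1.282; margin = 1.282 × 8.7313 = 11.1935.
Difference = 479 − 507 = -28.0000.
-28.0000 ± 11.1935 → (-39.19, -16.81).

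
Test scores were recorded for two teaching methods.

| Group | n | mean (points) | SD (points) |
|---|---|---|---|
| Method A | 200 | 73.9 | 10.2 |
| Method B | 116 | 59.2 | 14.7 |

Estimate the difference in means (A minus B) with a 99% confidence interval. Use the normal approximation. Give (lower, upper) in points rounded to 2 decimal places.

SE₁ = s₁/√n₁ = 10.2/√200 = 0.7212; SE₂ = 14.7/√116 = 1.3649.
Independent samples, unequal variances: SE_diff = √(SE₁² + SE₂²) = √(0.52012944 + 1.86295201) = 1.5437.
z* = 2.576, so margin of error = 2.576 × 1.5437 = 3.9766.
Difference in means = 73.9 − 59.2 = 14.7000.
14.7000 ± 3.9766 → (10.72, 18.68).

(10.72, 18.68)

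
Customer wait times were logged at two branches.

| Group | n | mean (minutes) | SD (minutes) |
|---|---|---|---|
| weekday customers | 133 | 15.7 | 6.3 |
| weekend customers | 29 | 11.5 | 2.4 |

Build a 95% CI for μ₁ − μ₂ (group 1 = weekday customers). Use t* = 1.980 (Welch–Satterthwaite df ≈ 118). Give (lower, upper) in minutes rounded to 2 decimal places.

Per-group SEs: s₁/√n₁ = 6.3/√133 = 0.5463, s₂/√n₂ = 2.4/√29 = 0.4457.
Unpooled SE of the difference: √(0.29844369 + 0.19864849) = 0.7050.
Margin of error = t* · SE = 1.980 × 0.7050 = 1.3959.
x̄₁ − x̄₂ = 15.7 − 11.5 = 4.2000.
CI: 4.2000 ± 1.3959 = (2.80, 5.60).

(2.80, 5.60)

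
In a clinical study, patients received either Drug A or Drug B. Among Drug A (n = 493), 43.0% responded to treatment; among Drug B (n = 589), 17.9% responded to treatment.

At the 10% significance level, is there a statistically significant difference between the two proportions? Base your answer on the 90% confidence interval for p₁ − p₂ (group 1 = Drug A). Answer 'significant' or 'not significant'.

The two standard errors are √(0.4300×0.5700/493) = 0.02230 and √(0.1790×0.8210/589) = 0.01580.
Because the samples are independent, SE_diff = √(0.02230² + 0.01580²) = 0.02733.
Using z* = 1.645 for 90%, ME = 1.645 × 0.02733 = 0.04496.
p̂₁ − p̂₂ = 0.2510; interval 0.2510 ± 0.04496 gives (0.20604, 0.29596).
The interval (0.20604, 0.29596) does not contain 0, so the difference is significant.

significant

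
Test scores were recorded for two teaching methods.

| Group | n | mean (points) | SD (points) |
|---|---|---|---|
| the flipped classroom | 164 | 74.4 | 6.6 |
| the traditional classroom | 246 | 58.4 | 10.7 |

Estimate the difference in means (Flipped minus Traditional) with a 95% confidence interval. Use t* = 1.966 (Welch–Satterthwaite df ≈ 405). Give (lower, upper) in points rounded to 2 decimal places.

Per-group SEs: s₁/√n₁ = 6.6/√164 = 0.5154, s₂/√n₂ = 10.7/√246 = 0.6822.
Unpooled SE of the difference: √(0.26563716 + 0.46539684) = 0.8550.
Margin of error = t* · SE = 1.966 × 0.8550 = 1.6809.
x̄₁ − x̄₂ = 74.4 − 58.4 = 16.0000.
CI: 16.0000 ± 1.6809 = (14.32, 17.68).

(14.32, 17.68)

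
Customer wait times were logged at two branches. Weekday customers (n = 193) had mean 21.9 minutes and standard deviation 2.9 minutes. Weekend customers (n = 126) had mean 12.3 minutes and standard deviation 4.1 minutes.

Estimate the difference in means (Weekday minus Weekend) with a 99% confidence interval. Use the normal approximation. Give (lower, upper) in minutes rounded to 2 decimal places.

(8.52, 10.68)

Per-group SEs: s₁/√n₁ = 2.9/√193 = 0.2087, s₂/√n₂ = 4.1/√126 = 0.3653.
Unpooled SE of the difference: √(0.04355569 + 0.13344409) = 0.4207.
Margin of error = z* · SE = 2.576 × 0.4207 = 1.0837.
x̄₁ − x̄₂ = 21.9 − 12.3 = 9.6000.
CI: 9.6000 ± 1.0837 = (8.52, 10.68).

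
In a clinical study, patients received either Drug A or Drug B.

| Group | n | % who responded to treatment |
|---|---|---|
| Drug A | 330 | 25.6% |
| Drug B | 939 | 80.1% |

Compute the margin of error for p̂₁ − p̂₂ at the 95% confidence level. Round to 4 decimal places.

0.0536

The two standard errors are √(0.2560×0.7440/330) = 0.02402 and √(0.8010×0.1990/939) = 0.01303.
Because the samples are independent, SE_diff = √(0.02402² + 0.01303²) = 0.02733.
Using z* = 1.960 for 95%, ME = 1.960 × 0.02733 = 0.05357.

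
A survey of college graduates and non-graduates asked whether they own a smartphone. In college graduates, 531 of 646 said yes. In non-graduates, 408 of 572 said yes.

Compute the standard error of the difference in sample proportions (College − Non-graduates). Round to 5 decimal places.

0.02417

Sample proportions: 531/646 = 0.8220, 408/572 = 0.7133.
Each SE is √(p̂(1−p̂)/n): √(0.8220·0.1780/646) = 0.01505 and √(0.7133·0.2867/572) = 0.01891.
SE(p̂₁ − p̂₂) = √(SE₁² + SE₂²) = √(0.0002265025 + 0.0003575881) = 0.02417, since the two samples are independent.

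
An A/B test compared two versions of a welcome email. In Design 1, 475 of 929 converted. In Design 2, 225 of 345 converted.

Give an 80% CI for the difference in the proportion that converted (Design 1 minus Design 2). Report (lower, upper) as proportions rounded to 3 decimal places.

p̂₁ = 475/929 = 0.5113 and p̂₂ = 225/345 = 0.6522.
SE₁ = √(p̂₁(1−p̂₁)/n₁) = √(0.5113·0.4887/929) = 0.01640; SE₂ = √(0.6522·0.3478/345) = 0.02564.
Independent samples: SE of the difference = √(SE₁² + SE₂²) = √(0.00026896 + 0.0006574096) = 0.03044.
z* for 80% confidence is 1.282, so the margin of error is 1.282 × 0.03044 = 0.03902.
Point estimate p̂₁ − p̂₂ = 0.5113 − 0.6522 = -0.1409.
-0.1409 ± 0.03902 → (-0.180, -0.102).

(-0.180, -0.102)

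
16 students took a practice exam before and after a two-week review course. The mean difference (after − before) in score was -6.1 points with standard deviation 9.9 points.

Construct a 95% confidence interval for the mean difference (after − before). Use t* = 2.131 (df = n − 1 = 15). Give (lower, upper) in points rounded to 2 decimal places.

Paired design: SE = s_d/√n = 9.9/√16 = 2.4750.
t* = 2.131; margin of error = 2.131 × 2.4750 = 5.2742.
-6.1 ± 5.2742 → (-11.37, -0.83).

(-11.37, -0.83)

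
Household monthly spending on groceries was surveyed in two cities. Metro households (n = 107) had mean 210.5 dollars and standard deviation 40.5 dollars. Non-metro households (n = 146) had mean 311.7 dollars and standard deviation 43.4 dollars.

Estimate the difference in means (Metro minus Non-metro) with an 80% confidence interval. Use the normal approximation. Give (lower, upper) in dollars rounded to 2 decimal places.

Standard errors of each mean: 40.5/√107 = 3.9153 and 43.4/√146 = 3.5918.
SE(x̄₁ − x̄₂) = √(3.9153² + 3.5918²) = 5.3132 for independent samples with unequal variances.
With z* = 1.282, the margin is 1.282 × 5.3132 = 6.8115.
x̄₁ − x̄₂ = 210.5 − 311.7 = -101.2000; the interval is -101.2000 ± 6.8115 = (-108.01, -94.39).

(-108.01, -94.39)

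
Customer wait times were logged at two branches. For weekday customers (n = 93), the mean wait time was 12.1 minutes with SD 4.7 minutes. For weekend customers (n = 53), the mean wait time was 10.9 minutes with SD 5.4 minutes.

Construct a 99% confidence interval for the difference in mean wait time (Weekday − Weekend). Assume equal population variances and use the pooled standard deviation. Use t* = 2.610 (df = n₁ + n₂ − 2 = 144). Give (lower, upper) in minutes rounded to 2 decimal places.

(-1.03, 3.43)

Pooled variance s_p² = [92·4.7² + 52·5.4²] / (93+53−2) = 24.6431, so s_p = 4.9642.
SE_diff = s_p·√(1/n₁ + 1/n₂) = 4.9642·√(1/93 + 1/53) = 0.8544.
t* = 2.610; margin = 2.610 × 0.8544 = 2.2300.
Difference = 12.1 − 10.9 = 1.2000.
1.2000 ± 2.2300 → (-1.03, 3.43).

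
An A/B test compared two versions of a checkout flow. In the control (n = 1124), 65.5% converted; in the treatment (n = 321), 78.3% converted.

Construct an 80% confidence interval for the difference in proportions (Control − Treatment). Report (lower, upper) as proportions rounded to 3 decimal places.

The two standard errors are √(0.6550×0.3450/1124) = 0.01418 and √(0.7830×0.2170/321) = 0.02301.
Because the samples are independent, SE_diff = √(0.01418² + 0.02301²) = 0.02703.
Using z* = 1.282 for 80%, ME = 1.282 × 0.02703 = 0.03465.
p̂₁ − p̂₂ = -0.1280; interval -0.1280 ± 0.03465 gives (-0.163, -0.093).

(-0.163, -0.093)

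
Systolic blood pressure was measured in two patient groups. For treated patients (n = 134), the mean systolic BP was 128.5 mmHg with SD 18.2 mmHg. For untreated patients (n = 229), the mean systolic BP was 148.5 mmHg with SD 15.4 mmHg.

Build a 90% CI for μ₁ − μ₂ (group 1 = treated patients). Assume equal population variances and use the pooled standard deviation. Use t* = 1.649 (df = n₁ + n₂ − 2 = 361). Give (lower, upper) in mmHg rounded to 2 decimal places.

Pooled variance s_p² = [133·18.2² + 228·15.4²] / (134+229−2) = 271.8211, so s_p = 16.4870.
SE_diff = s_p·√(1/n₁ + 1/n₂) = 16.4870·√(1/134 + 1/229) = 1.7932.
t* = 1.649; margin = 1.649 × 1.7932 = 2.9570.
Difference = 128.5 − 148.5 = -20.0000.
-20.0000 ± 2.9570 → (-22.96, -17.04).

(-22.96, -17.04)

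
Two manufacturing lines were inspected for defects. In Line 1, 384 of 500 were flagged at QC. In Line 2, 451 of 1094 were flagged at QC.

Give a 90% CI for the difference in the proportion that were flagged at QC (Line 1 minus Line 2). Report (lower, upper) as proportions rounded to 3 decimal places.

p̂₁ = 384/500 = 0.7680 and p̂₂ = 451/1094 = 0.4122.
SE₁ = √(p̂₁(1−p̂₁)/n₁) = √(0.7680·0.2320/500) = 0.01888; SE₂ = √(0.4122·0.5878/1094) = 0.01488.
Independent samples: SE of the difference = √(SE₁² + SE₂²) = √(0.0003564544 + 0.0002214144) = 0.02404.
z* for 90% confidence is 1.645, so the margin of error is 1.645 × 0.02404 = 0.03955.
Point estimate p̂₁ − p̂₂ = 0.7680 − 0.4122 = 0.3558.
0.3558 ± 0.03955 → (0.316, 0.395).

(0.316, 0.395)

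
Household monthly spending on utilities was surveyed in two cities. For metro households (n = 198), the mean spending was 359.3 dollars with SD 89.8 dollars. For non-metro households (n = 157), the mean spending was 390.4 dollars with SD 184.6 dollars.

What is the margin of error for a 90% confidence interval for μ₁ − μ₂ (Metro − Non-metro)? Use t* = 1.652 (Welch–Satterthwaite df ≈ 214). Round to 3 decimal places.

26.524

Per-group SEs: s₁/√n₁ = 89.8/√198 = 6.3818, s₂/√n₂ = 184.6/√157 = 14.7327.
Unpooled SE of the difference: √(40.72737124 + 217.05244929) = 16.0555.
Margin of error = t* · SE = 1.652 × 16.0555 = 26.5237.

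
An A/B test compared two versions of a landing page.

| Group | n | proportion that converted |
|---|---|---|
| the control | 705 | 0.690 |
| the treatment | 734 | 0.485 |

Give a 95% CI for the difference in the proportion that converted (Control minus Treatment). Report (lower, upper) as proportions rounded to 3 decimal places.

(0.155, 0.255)

The two standard errors are √(0.6900×0.3100/705) = 0.01742 and √(0.4850×0.5150/734) = 0.01845.
Because the samples are independent, SE_diff = √(0.01742² + 0.01845²) = 0.02537.
Using z* = 1.960 for 95%, ME = 1.960 × 0.02537 = 0.04973.
p̂₁ − p̂₂ = 0.2050; interval 0.2050 ± 0.04973 gives (0.155, 0.255).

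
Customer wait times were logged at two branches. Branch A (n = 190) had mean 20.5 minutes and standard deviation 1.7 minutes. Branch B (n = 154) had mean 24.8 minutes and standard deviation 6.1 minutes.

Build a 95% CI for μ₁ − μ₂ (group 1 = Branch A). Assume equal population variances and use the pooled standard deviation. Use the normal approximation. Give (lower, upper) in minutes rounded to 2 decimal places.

Pooled variance s_p² = [189·1.7² + 153·6.1²] / (190+154−2) = 18.2437, so s_p = 4.2713.
SE_diff = s_p·√(1/n₁ + 1/n₂) = 4.2713·√(1/190 + 1/154) = 0.4631.
z* = 1.960; margin = 1.960 × 0.4631 = 0.9077.
Difference = 20.5 − 24.8 = -4.3000.
-4.3000 ± 0.9077 → (-5.21, -3.39).

(-5.21, -3.39)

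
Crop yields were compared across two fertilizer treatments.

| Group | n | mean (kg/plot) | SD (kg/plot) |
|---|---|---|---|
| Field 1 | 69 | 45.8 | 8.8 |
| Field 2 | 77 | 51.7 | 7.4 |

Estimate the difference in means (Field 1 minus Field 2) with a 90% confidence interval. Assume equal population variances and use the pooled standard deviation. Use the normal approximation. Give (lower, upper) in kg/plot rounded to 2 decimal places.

s_p = √[((n₁−1)s₁² + (n₂−1)s₂²)/(n₁+n₂−2)] = √[(68·8.8² + 76·7.4²)/144] = 8.0914.
SE = 8.0914·√(1/69 + 1/77) = 1.3413.
With z* = 1.645, margin = 1.645 × 1.3413 = 2.2064.
x̄₁ − x̄₂ = 45.8 − 51.7 = -5.9000; interval -5.9000 ± 2.2064 = (-8.11, -3.69).

(-8.11, -3.69)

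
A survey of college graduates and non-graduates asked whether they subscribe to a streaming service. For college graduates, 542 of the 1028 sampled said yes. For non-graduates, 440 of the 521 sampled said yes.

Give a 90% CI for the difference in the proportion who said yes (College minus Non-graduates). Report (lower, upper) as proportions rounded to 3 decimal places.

Sample proportions: 542/1028 = 0.5272, 440/521 = 0.8445.
Each SE is √(p̂(1−p̂)/n): √(0.5272·0.4728/1028) = 0.01557 and √(0.8445·0.1555/521) = 0.01588.
SE(p̂₁ − p̂₂) = √(SE₁² + SE₂²) = √(0.0002424249 + 0.0002521744) = 0.02224, since the two samples are independent.
At 90% confidence z* = 1.645; margin = 1.645 × 0.02224 = 0.03658.
The difference is 0.5272 − 0.8445 = -0.3173, so the interval is -0.3173 ± 0.03658 = (-0.354, -0.281).

(-0.354, -0.281)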